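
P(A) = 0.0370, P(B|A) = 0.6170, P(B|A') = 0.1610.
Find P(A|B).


P(B) = P(B|A)*P(A) + P(B|A')*P(A')
= 0.6170*0.0370 + 0.1610*0.9630
= 0.022829 + 0.155043 = 0.177872
P(A|B) = 0.022829/0.177872 = 0.1283

P(A|B) = 0.1283


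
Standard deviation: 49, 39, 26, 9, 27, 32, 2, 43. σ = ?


Mean = 28.3750
Variance = 230.4844
SD = sqrt(230.4844) = 15.1817

SD = 15.1817


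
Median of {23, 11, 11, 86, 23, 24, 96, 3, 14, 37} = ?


Sorted: 3, 11, 11, 14, 23, 23, 24, 37, 86, 96
n = 10 (even)
Middle values: 23 and 23
Median = (23+23)/2 = 23.0000

Median = 23.0000


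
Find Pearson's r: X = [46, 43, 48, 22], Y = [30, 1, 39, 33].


Mean X = 39.7500, Mean Y = 25.7500
SD X = 10.401322, SD Y = 14.652218
Cov = -18.312500
r = -18.312500/(10.401322*14.652218) = -0.1202

r = -0.1202


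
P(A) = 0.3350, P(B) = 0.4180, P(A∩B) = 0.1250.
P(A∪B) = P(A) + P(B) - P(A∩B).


P(A∪B) = 0.3350 + 0.4180 - 0.1250
= 0.7530 - 0.1250
= 0.6280

P(A∪B) = 0.6280


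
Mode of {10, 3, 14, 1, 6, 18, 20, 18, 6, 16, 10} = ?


Frequencies: 1:1, 3:1, 6:2, 10:2, 14:1, 16:1, 18:2, 20:1
Max frequency = 2
Mode = 6, 10, 18

Mode = 6, 10, 18


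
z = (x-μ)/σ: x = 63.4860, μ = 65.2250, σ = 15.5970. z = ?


z = (63.4860 - 65.2250)/15.5970
= -1.7390/15.5970
= -0.1115

z = -0.1115


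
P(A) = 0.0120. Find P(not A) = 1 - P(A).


P(not A) = 1 - 0.0120 = 0.9880

P(not A) = 0.9880


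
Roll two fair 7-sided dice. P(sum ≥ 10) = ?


Total outcomes = 7×7 = 49
Favorable (sum ≥ 10): 15
P = 15/49 = 0.3061

P = 0.3061


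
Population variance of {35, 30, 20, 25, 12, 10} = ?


Mean = 22.0000
Squared deviations: 169.0000, 64.0000, 4.0000, 9.0000, 100.0000, 144.0000
Sum = 490.0000
Variance = 490.0000/6 = 81.6667

Variance = 81.6667


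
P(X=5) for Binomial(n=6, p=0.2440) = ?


C(6,5) = 6
p^5 = 0.000865
(1-p)^1 = 0.756000
P = 6 * 0.000865 * 0.756000 = 0.0039

P(X=5) = 0.0039


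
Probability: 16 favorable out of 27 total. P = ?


P = 16/27 = 0.5926

P = 0.5926


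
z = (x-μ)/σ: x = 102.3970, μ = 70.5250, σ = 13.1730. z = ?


z = (102.3970 - 70.5250)/13.1730
= 31.8720/13.1730
= 2.4195

z = 2.4195


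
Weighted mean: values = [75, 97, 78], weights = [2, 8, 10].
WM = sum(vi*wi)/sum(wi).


Numerator = 75*2 + 97*8 + 78*10 = 1706
Denominator = 2 + 8 + 10 = 20
WM = 1706/20 = 85.3000

WM = 85.3000


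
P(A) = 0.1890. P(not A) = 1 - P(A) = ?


P(not A) = 1 - 0.1890 = 0.8110

P(not A) = 0.8110


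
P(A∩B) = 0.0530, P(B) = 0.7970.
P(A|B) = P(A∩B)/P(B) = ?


P(A|B) = 0.0530/0.7970 = 0.0665

P(A|B) = 0.0665


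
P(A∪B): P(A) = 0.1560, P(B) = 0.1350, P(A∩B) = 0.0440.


P(A∪B) = 0.1560 + 0.1350 - 0.0440
= 0.2910 - 0.0440
= 0.2470

P(A∪B) = 0.2470


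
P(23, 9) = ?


P(23,9) = 23!/14!
= 25852016738884976640000/87178291200
= 296541907200

P(23,9) = 296541907200


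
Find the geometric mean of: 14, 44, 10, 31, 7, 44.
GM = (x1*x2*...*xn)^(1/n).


Product = 14 × 44 × 10 × 31 × 7 × 44 = 58815680
GM = 58815680^(1/6) = 19.7204

GM = 19.7204


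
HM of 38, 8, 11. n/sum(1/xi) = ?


Sum of reciprocals = 1/38 + 1/8 + 1/11 = 0.242225
HM = 3/0.242225 = 12.3852

HM = 12.3852


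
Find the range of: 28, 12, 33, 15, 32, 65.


Max = 65, Min = 12
Range = 65 - 12 = 53

Range = 53


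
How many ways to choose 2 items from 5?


C(5,2) = 5!/(2! × 3!)
= 120/(2 × 6)
= 10

C(5,2) = 10


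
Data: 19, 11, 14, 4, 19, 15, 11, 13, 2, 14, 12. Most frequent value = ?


Frequencies: 2:1, 4:1, 11:2, 12:1, 13:1, 14:2, 15:1, 19:2
Max frequency = 2
Mode = 11, 14, 19

Mode = 11, 14, 19


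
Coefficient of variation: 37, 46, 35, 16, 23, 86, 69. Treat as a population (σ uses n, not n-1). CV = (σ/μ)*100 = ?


Mean = 44.5714
SD = 23.1323
CV = (23.1323/44.5714)*100 = 51.8993%

CV = 51.8993%


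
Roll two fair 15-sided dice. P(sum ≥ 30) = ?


Total outcomes = 15×15 = 225
Favorable (sum ≥ 30): 1
P = 1/225 = 0.0044

P = 0.0044


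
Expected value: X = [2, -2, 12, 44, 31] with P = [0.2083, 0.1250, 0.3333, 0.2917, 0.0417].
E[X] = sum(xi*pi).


E[X] = 2*0.2083 - 2*0.1250 + 12*0.3333 + 44*0.2917 + 31*0.0417
= 0.4166 - 0.2500 + 3.9996 + 12.8348 + 1.2927
= 18.2937

E[X] = 18.2937


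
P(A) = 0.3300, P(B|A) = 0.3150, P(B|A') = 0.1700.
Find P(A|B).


P(B) = P(B|A)*P(A) + P(B|A')*P(A')
= 0.3150*0.3300 + 0.1700*0.6700
= 0.103950 + 0.113900 = 0.217850
P(A|B) = 0.103950/0.217850 = 0.4772

P(A|B) = 0.4772


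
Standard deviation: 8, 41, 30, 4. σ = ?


Mean = 20.7500
Variance = 234.6875
SD = sqrt(234.6875) = 15.3195

SD = 15.3195


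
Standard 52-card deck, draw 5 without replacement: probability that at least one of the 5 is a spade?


P(at least one) = 1 - P(none)
P(none) = (39/52) × (38/51) × (37/50) × (36/49) × (35/48) = 0.221534
P(at least one) = 1 - 0.221534 = 0.7785

P = 0.7785


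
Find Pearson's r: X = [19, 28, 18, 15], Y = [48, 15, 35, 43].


Mean X = 20.0000, Mean Y = 35.2500
SD X = 4.847680, SD Y = 12.577261
Cov = -53.250000
r = -53.250000/(4.847680*12.577261) = -0.8734

r = -0.8734


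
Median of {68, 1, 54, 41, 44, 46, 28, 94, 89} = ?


Sorted: 1, 28, 41, 44, 46, 54, 68, 89, 94
n = 9 (odd)
Middle value = 46

Median = 46


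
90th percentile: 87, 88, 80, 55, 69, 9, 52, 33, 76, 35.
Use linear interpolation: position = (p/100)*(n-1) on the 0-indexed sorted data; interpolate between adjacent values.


Sorted: 9, 33, 35, 52, 55, 69, 76, 80, 87, 88
n = 10
Index = 90/100 * 9 = 8.1000
Lower = data[8] = 87, Upper = data[9] = 88
P90 = 87 + 0.1000*(1) = 87.1000

P90 = 87.1000


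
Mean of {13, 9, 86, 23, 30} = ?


Sum = 13 + 9 + 86 + 23 + 30 = 161
n = 5
Mean = 161/5 = 32.2000

Mean = 32.2000


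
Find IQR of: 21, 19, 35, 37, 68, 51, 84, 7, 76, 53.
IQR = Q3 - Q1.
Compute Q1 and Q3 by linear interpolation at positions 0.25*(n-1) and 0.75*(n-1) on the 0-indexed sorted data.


Sorted: 7, 19, 21, 35, 37, 51, 53, 68, 76, 84
Q1 (25th %ile) = 24.5000
Q3 (75th %ile) = 64.2500
IQR = 64.2500 - 24.5000 = 39.7500

IQR = 39.7500


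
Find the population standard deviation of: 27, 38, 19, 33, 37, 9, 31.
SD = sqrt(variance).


Mean = 27.7143
Variance = 93.9184
SD = sqrt(93.9184) = 9.6911

SD = 9.6911


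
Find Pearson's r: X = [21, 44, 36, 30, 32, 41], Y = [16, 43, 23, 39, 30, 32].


Mean X = 34.0000, Mean Y = 30.5000
SD X = 7.549834, SD Y = 9.105859
Cov = 46.000000
r = 46.000000/(7.549834*9.105859) = 0.6691

r = 0.6691


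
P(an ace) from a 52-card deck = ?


4 aces in 52 cards
P = 4/52 = 0.0769

P = 0.0769


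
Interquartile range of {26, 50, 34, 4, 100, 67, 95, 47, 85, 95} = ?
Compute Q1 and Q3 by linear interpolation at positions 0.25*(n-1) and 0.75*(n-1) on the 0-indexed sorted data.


Sorted: 4, 26, 34, 47, 50, 67, 85, 95, 95, 100
Q1 (25th %ile) = 37.2500
Q3 (75th %ile) = 92.5000
IQR = 92.5000 - 37.2500 = 55.2500

IQR = 55.2500


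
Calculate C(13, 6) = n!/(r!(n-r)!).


C(13,6) = 13!/(6! × 7!)
= 6227020800/(720 × 5040)
= 1716

C(13,6) = 1716


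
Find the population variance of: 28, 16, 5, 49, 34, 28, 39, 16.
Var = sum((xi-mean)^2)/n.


Mean = 26.8750
Squared deviations: 1.2656, 118.2656, 478.5156, 489.5156, 50.7656, 1.2656, 147.0156, 118.2656
Sum = 1404.8750
Variance = 1404.8750/8 = 175.6094

Variance = 175.6094


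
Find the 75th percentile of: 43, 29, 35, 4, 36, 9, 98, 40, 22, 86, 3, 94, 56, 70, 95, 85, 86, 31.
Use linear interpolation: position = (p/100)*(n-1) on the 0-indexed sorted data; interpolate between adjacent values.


Sorted: 3, 4, 9, 22, 29, 31, 35, 36, 40, 43, 56, 70, 85, 86, 86, 94, 95, 98
n = 18
Index = 75/100 * 17 = 12.7500
Lower = data[12] = 85, Upper = data[13] = 86
P75 = 85 + 0.7500*(1) = 85.7500

P75 = 85.7500


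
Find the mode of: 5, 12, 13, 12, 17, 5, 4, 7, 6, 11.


Frequencies: 4:1, 5:2, 6:1, 7:1, 11:1, 12:2, 13:1, 17:1
Max frequency = 2
Mode = 5, 12

Mode = 5, 12


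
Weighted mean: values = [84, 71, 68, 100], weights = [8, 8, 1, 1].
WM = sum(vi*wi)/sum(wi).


Numerator = 84*8 + 71*8 + 68*1 + 100*1 = 1408
Denominator = 8 + 8 + 1 + 1 = 18
WM = 1408/18 = 78.2222

WM = 78.2222


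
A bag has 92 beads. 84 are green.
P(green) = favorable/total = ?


P = 84/92 = 0.9130

P = 0.9130


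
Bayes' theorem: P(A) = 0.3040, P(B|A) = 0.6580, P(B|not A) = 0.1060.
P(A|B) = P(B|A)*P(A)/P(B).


P(B) = P(B|A)*P(A) + P(B|A')*P(A')
= 0.6580*0.3040 + 0.1060*0.6960
= 0.200032 + 0.073776 = 0.273808
P(A|B) = 0.200032/0.273808 = 0.7306

P(A|B) = 0.7306


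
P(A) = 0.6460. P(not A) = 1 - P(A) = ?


P(not A) = 1 - 0.6460 = 0.3540

P(not A) = 0.3540


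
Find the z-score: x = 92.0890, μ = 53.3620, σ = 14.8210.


z = (92.0890 - 53.3620)/14.8210
= 38.7270/14.8210
= 2.6130

z = 2.6130


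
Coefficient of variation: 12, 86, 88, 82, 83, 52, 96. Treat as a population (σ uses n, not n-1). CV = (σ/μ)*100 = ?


Mean = 71.2857
SD = 27.3742
CV = (27.3742/71.2857)*100 = 38.4007%

CV = 38.4007%


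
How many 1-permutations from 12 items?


P(12,1) = 12!/11!
= 479001600/39916800
= 12

P(12,1) = 12


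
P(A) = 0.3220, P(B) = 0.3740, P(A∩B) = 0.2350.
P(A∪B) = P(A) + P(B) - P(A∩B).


P(A∪B) = 0.3220 + 0.3740 - 0.2350
= 0.6960 - 0.2350
= 0.4610

P(A∪B) = 0.4610


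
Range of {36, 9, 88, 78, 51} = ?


Max = 88, Min = 9
Range = 88 - 9 = 79

Range = 79


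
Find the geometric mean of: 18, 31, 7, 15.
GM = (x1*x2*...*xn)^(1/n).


Product = 18 × 31 × 7 × 15 = 58590
GM = 58590^(1/4) = 15.5581

GM = 15.5581


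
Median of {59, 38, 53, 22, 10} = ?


Sorted: 10, 22, 38, 53, 59
n = 5 (odd)
Middle value = 38

Median = 38


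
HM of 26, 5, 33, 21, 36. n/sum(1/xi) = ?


Sum of reciprocals = 1/26 + 1/5 + 1/33 + 1/21 + 1/36 = 0.344161
HM = 5/0.344161 = 14.5281

HM = 14.5281


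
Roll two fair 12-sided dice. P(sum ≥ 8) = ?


Total outcomes = 12×12 = 144
Favorable (sum ≥ 8): 123
P = 123/144 = 0.8542

P = 0.8542


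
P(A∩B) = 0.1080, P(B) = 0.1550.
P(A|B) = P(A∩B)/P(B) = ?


P(A|B) = 0.1080/0.1550 = 0.6968

P(A|B) = 0.6968


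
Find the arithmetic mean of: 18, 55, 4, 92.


Sum = 18 + 55 + 4 + 92 = 169
n = 4
Mean = 169/4 = 42.2500

Mean = 42.2500


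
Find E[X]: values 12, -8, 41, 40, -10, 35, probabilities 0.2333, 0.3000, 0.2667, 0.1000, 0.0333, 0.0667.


E[X] = 12*0.2333 - 8*0.3000 + 41*0.2667 + 40*0.1000 - 10*0.0333 + 35*0.0667
= 2.7996 - 2.4000 + 10.9347 + 4.0000 - 0.3330 + 2.3345
= 17.3358

E[X] = 17.3358


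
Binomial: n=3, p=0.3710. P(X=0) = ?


C(3,0) = 1
p^0 = 1.000000
(1-p)^3 = 0.248858
P = 1 * 1.000000 * 0.248858 = 0.2489

P(X=0) = 0.2489


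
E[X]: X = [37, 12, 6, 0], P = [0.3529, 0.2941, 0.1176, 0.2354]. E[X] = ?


E[X] = 37*0.3529 + 12*0.2941 + 6*0.1176 + 0*0.2354
= 13.0573 + 3.5292 + 0.7056 + 0
= 17.2921

E[X] = 17.2921


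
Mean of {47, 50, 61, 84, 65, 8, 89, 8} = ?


Sum = 47 + 50 + 61 + 84 + 65 + 8 + 89 + 8 = 412
n = 8
Mean = 412/8 = 51.5000

Mean = 51.5000


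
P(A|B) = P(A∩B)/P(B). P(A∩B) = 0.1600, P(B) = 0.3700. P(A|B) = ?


P(A|B) = 0.1600/0.3700 = 0.4324

P(A|B) = 0.4324


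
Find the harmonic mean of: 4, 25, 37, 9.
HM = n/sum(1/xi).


Sum of reciprocals = 1/4 + 1/25 + 1/37 + 1/9 = 0.428138
HM = 4/0.428138 = 9.3428

HM = 9.3428


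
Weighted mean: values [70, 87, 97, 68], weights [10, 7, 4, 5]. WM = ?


Numerator = 70*10 + 87*7 + 97*4 + 68*5 = 2037
Denominator = 10 + 7 + 4 + 5 = 26
WM = 2037/26 = 78.3462

WM = 78.3462


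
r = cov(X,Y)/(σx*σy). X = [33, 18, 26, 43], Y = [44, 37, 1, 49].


Mean X = 30.0000, Mean Y = 32.7500
SD X = 9.192388, SD Y = 18.819870
Cov = 80.250000
r = 80.250000/(9.192388*18.819870) = 0.4639

r = 0.4639


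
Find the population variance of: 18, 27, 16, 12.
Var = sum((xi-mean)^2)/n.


Mean = 18.2500
Squared deviations: 0.0625, 76.5625, 5.0625, 39.0625
Sum = 120.7500
Variance = 120.7500/4 = 30.1875

Variance = 30.1875


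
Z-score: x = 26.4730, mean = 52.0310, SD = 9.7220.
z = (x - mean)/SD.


z = (26.4730 - 52.0310)/9.7220
= -25.5580/9.7220
= -2.6289

z = -2.6289


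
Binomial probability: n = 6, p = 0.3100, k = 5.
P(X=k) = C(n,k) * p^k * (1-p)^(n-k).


C(6,5) = 6
p^5 = 0.002863
(1-p)^1 = 0.690000
P = 6 * 0.002863 * 0.690000 = 0.0119

P(X=5) = 0.0119


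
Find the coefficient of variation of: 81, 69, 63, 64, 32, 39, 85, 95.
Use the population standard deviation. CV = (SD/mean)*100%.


Mean = 66.0000
SD = 20.4145
CV = (20.4145/66.0000)*100 = 30.9310%

CV = 30.9310%


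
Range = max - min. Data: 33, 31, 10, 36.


Max = 36, Min = 10
Range = 36 - 10 = 26

Range = 26


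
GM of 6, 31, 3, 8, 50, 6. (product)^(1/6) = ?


Product = 6 × 31 × 3 × 8 × 50 × 6 = 1339200
GM = 1339200^(1/6) = 10.4988

GM = 10.4988


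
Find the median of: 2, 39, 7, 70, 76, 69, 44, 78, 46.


Sorted: 2, 7, 39, 44, 46, 69, 70, 76, 78
n = 9 (odd)
Middle value = 46

Median = 46


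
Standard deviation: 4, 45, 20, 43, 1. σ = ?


Mean = 22.6000
Variance = 347.4400
SD = sqrt(347.4400) = 18.6397

SD = 18.6397


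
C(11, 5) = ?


C(11,5) = 11!/(5! × 6!)
= 39916800/(120 × 720)
= 462

C(11,5) = 462


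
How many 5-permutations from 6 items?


P(6,5) = 6!/1!
= 720/1
= 720

P(6,5) = 720


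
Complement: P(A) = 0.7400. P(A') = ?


P(not A) = 1 - 0.7400 = 0.2600

P(not A) = 0.2600


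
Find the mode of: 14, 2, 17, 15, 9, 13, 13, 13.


Frequencies: 2:1, 9:1, 13:3, 14:1, 15:1, 17:1
Max frequency = 3
Mode = 13

Mode = 13


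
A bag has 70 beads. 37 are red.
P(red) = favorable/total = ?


P = 37/70 = 0.5286

P = 0.5286


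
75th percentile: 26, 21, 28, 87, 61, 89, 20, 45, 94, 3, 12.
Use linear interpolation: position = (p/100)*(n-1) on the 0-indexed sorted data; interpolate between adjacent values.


Sorted: 3, 12, 20, 21, 26, 28, 45, 61, 87, 89, 94
n = 11
Index = 75/100 * 10 = 7.5000
Lower = data[7] = 61, Upper = data[8] = 87
P75 = 61 + 0.5000*(26) = 74.0000

P75 = 74.0000


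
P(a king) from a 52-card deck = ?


4 kings in 52 cards
P = 4/52 = 0.0769

P = 0.0769


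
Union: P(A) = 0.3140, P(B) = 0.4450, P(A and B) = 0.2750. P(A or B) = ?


P(A∪B) = 0.3140 + 0.4450 - 0.2750
= 0.7590 - 0.2750
= 0.4840

P(A∪B) = 0.4840


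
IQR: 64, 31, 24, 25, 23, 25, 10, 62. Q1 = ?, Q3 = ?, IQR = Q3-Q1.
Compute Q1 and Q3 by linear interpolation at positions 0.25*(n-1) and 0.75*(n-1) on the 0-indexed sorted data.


Sorted: 10, 23, 24, 25, 25, 31, 62, 64
Q1 (25th %ile) = 23.7500
Q3 (75th %ile) = 38.7500
IQR = 38.7500 - 23.7500 = 15.0000

IQR = 15.0000


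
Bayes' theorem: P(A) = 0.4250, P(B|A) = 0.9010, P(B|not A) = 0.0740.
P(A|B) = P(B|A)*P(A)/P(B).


P(B) = P(B|A)*P(A) + P(B|A')*P(A')
= 0.9010*0.4250 + 0.0740*0.5750
= 0.382925 + 0.042550 = 0.425475
P(A|B) = 0.382925/0.425475 = 0.9000

P(A|B) = 0.9000


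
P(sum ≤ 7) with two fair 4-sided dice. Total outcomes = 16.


Total outcomes = 4×4 = 16
Favorable (sum ≤ 7): 15
P = 15/16 = 0.9375

P = 0.9375


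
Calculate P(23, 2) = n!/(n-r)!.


P(23,2) = 23!/21!
= 25852016738884976640000/51090942171709440000
= 506

P(23,2) = 506


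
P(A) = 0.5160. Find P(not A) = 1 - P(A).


P(not A) = 1 - 0.5160 = 0.4840

P(not A) = 0.4840


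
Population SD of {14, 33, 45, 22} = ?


Mean = 28.5000
Variance = 136.2500
SD = sqrt(136.2500) = 11.6726

SD = 11.6726


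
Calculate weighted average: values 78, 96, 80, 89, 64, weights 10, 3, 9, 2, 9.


Numerator = 78*10 + 96*3 + 80*9 + 89*2 + 64*9 = 2542
Denominator = 10 + 3 + 9 + 2 + 9 = 33
WM = 2542/33 = 77.0303

WM = 77.0303


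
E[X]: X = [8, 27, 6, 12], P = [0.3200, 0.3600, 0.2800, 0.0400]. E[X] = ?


E[X] = 8*0.3200 + 27*0.3600 + 6*0.2800 + 12*0.0400
= 2.5600 + 9.7200 + 1.6800 + 0.4800
= 14.4400

E[X] = 14.4400


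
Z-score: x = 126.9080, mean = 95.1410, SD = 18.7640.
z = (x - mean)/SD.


z = (126.9080 - 95.1410)/18.7640
= 31.7670/18.7640
= 1.6930

z = 1.6930


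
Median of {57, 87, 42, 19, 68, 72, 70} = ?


Sorted: 19, 42, 57, 68, 70, 72, 87
n = 7 (odd)
Middle value = 68

Median = 68


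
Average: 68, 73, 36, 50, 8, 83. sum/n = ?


Sum = 68 + 73 + 36 + 50 + 8 + 83 = 318
n = 6
Mean = 318/6 = 53.0000

Mean = 53.0000


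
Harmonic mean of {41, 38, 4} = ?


Sum of reciprocals = 1/41 + 1/38 + 1/4 = 0.300706
HM = 3/0.300706 = 9.9765

HM = 9.9765


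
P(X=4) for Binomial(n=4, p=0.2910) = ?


C(4,4) = 1
p^4 = 0.007171
(1-p)^0 = 1.000000
P = 1 * 0.007171 * 1.000000 = 0.0072

P(X=4) = 0.0072


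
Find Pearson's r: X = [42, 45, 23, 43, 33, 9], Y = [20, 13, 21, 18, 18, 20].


Mean X = 32.5000, Mean Y = 18.3333
SD X = 12.906717, SD Y = 2.624669
Cov = -19.833333
r = -19.833333/(12.906717*2.624669) = -0.5855

r = -0.5855


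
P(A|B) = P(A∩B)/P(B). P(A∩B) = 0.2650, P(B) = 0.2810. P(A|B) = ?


P(A|B) = 0.2650/0.2810 = 0.9431

P(A|B) = 0.9431


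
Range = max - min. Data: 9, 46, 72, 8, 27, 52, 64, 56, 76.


Max = 76, Min = 8
Range = 76 - 8 = 68

Range = 68


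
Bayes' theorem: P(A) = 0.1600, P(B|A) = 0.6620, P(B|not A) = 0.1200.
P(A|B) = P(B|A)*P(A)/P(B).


P(B) = P(B|A)*P(A) + P(B|A')*P(A')
= 0.6620*0.1600 + 0.1200*0.8400
= 0.105920 + 0.100800 = 0.206720
P(A|B) = 0.105920/0.206720 = 0.5124

P(A|B) = 0.5124


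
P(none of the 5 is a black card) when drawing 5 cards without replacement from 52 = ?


P(no black cards) = (26/52) × (25/51) × (24/50) × (23/49) × (22/48)
= 0.0253

P = 0.0253


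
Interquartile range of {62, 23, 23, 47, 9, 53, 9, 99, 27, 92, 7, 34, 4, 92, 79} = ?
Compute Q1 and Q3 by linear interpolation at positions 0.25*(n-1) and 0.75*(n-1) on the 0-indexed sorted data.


Sorted: 4, 7, 9, 9, 23, 23, 27, 34, 47, 53, 62, 79, 92, 92, 99
Q1 (25th %ile) = 16.0000
Q3 (75th %ile) = 70.5000
IQR = 70.5000 - 16.0000 = 54.5000

IQR = 54.5000


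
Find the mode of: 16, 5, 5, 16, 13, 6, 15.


Frequencies: 5:2, 6:1, 13:1, 15:1, 16:2
Max frequency = 2
Mode = 5, 16

Mode = 5, 16


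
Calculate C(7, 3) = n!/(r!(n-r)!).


C(7,3) = 7!/(3! × 4!)
= 5040/(6 × 24)
= 35

C(7,3) = 35


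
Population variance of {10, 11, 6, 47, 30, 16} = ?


Mean = 20.0000
Squared deviations: 100.0000, 81.0000, 196.0000, 729.0000, 100.0000, 16.0000
Sum = 1222.0000
Variance = 1222.0000/6 = 203.6667

Variance = 203.6667


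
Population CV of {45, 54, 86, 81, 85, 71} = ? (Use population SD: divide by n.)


Mean = 70.3333
SD = 15.7233
CV = (15.7233/70.3333)*100 = 22.3554%

CV = 22.3554%


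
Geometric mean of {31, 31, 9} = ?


Product = 31 × 31 × 9 = 8649
GM = 8649^(1/3) = 20.5268

GM = 20.5268


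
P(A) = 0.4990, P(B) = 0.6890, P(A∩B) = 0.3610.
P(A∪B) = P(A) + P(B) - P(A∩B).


P(A∪B) = 0.4990 + 0.6890 - 0.3610
= 1.1880 - 0.3610
= 0.8270

P(A∪B) = 0.8270


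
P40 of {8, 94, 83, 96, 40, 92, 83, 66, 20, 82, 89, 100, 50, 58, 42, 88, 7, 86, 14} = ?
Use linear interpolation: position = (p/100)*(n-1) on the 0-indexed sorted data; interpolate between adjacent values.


Sorted: 7, 8, 14, 20, 40, 42, 50, 58, 66, 82, 83, 83, 86, 88, 89, 92, 94, 96, 100
n = 19
Index = 40/100 * 18 = 7.2000
Lower = data[7] = 58, Upper = data[8] = 66
P40 = 58 + 0.2000*(8) = 59.6000

P40 = 59.6000


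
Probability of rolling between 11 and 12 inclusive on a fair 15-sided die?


Favorable outcomes (11 ≤ roll ≤ 12): 2
Total outcomes = 15
P = 2/15 = 0.1333

P = 0.1333


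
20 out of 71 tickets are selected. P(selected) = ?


P = 20/71 = 0.2817

P = 0.2817


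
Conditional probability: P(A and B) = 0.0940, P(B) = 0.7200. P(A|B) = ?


P(A|B) = 0.0940/0.7200 = 0.1306

P(A|B) = 0.1306


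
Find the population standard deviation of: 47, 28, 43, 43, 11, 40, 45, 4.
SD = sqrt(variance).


Mean = 32.6250
Variance = 242.2344
SD = sqrt(242.2344) = 15.5639

SD = 15.5639


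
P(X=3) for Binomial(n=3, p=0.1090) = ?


C(3,3) = 1
p^3 = 0.001295
(1-p)^0 = 1.000000
P = 1 * 0.001295 * 1.000000 = 0.0013

P(X=3) = 0.0013


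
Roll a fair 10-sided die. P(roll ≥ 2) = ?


Favorable outcomes (roll ≥ 2): 9
Total outcomes = 10
P = 9/10 = 0.9000

P = 0.9000


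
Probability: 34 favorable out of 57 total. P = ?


P = 34/57 = 0.5965

P = 0.5965


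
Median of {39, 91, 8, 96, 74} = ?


Sorted: 8, 39, 74, 91, 96
n = 5 (odd)
Middle value = 74

Median = 74


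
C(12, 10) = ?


C(12,10) = 12!/(10! × 2!)
= 479001600/(3628800 × 2)
= 66

C(12,10) = 66


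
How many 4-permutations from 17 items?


P(17,4) = 17!/13!
= 355687428096000/6227020800
= 57120

P(17,4) = 57120


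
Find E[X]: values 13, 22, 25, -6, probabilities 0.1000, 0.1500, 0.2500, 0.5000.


E[X] = 13*0.1000 + 22*0.1500 + 25*0.2500 - 6*0.5000
= 1.3000 + 3.3000 + 6.2500 - 3.0000
= 7.8500

E[X] = 7.8500


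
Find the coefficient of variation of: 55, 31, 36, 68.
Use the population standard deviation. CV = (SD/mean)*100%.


Mean = 47.5000
SD = 14.8408
CV = (14.8408/47.5000)*100 = 31.2438%

CV = 31.2438%


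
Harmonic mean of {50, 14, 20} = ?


Sum of reciprocals = 1/50 + 1/14 + 1/20 = 0.141429
HM = 3/0.141429 = 21.2121

HM = 21.2121


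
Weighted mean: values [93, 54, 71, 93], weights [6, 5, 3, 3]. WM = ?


Numerator = 93*6 + 54*5 + 71*3 + 93*3 = 1320
Denominator = 6 + 5 + 3 + 3 = 17
WM = 1320/17 = 77.6471

WM = 77.6471


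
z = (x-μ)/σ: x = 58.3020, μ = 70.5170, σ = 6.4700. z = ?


z = (58.3020 - 70.5170)/6.4700
= -12.2150/6.4700
= -1.8879

z = -1.8879


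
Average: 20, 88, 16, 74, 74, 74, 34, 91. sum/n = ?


Sum = 20 + 88 + 16 + 74 + 74 + 74 + 34 + 91 = 471
n = 8
Mean = 471/8 = 58.8750

Mean = 58.8750


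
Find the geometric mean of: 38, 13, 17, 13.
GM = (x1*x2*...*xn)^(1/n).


Product = 38 × 13 × 17 × 13 = 109174
GM = 109174^(1/4) = 18.1773

GM = 18.1773


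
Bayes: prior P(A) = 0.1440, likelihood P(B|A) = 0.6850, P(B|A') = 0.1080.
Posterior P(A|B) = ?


P(B) = P(B|A)*P(A) + P(B|A')*P(A')
= 0.6850*0.1440 + 0.1080*0.8560
= 0.098640 + 0.092448 = 0.191088
P(A|B) = 0.098640/0.191088 = 0.5162

P(A|B) = 0.5162


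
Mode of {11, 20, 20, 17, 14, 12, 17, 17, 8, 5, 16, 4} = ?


Frequencies: 4:1, 5:1, 8:1, 11:1, 12:1, 14:1, 16:1, 17:3, 20:2
Max frequency = 3
Mode = 17

Mode = 17


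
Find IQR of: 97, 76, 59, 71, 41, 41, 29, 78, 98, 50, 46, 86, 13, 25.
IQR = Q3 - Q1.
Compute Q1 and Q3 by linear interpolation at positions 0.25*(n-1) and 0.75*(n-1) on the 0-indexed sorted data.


Sorted: 13, 25, 29, 41, 41, 46, 50, 59, 71, 76, 78, 86, 97, 98
Q1 (25th %ile) = 41.0000
Q3 (75th %ile) = 77.5000
IQR = 77.5000 - 41.0000 = 36.5000

IQR = 36.5000


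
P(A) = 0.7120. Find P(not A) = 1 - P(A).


P(not A) = 1 - 0.7120 = 0.2880

P(not A) = 0.2880


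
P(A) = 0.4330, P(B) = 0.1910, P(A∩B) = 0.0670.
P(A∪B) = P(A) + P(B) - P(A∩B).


P(A∪B) = 0.4330 + 0.1910 - 0.0670
= 0.6240 - 0.0670
= 0.5570

P(A∪B) = 0.5570


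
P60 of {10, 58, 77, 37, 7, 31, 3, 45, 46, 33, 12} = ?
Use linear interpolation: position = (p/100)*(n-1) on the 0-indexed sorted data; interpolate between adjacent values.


Sorted: 3, 7, 10, 12, 31, 33, 37, 45, 46, 58, 77
n = 11
Index = 60/100 * 10 = 6.0000
Lower = data[6] = 37, Upper = data[7] = 45
P60 = 37 + 0*(8) = 37.0000

P60 = 37.0000


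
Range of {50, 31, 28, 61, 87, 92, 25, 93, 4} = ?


Max = 93, Min = 4
Range = 93 - 4 = 89

Range = 89


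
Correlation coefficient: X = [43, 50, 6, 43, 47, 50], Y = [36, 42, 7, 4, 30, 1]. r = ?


Mean X = 39.8333, Mean Y = 20.0000
SD X = 15.399315, SD Y = 16.462078
Cov = 90.333333
r = 90.333333/(15.399315*16.462078) = 0.3563

r = 0.3563


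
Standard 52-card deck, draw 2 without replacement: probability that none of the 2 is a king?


P(no kings) = (48/52) × (47/51)
= 0.8507

P = 0.8507


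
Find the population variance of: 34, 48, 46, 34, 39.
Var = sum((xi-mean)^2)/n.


Mean = 40.2000
Squared deviations: 38.4400, 60.8400, 33.6400, 38.4400, 1.4400
Sum = 172.8000
Variance = 172.8000/5 = 34.5600

Variance = 34.5600


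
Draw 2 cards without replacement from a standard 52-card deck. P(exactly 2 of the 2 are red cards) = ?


Hypergeometric: P(X=2) = C(26,2)·C(26,0) / C(52,2)
= 325 × 1 / 1326
= 325/1326 = 0.2451

P = 0.2451


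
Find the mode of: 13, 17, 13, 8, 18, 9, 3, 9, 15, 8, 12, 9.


Frequencies: 3:1, 8:2, 9:3, 12:1, 13:2, 15:1, 17:1, 18:1
Max frequency = 3
Mode = 9

Mode = 9


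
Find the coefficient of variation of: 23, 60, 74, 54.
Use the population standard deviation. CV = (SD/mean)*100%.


Mean = 52.7500
SD = 18.6464
CV = (18.6464/52.7500)*100 = 35.3486%

CV = 35.3486%


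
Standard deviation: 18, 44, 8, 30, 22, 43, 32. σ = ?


Mean = 28.1429
Variance = 148.1224
SD = sqrt(148.1224) = 12.1706

SD = 12.1706


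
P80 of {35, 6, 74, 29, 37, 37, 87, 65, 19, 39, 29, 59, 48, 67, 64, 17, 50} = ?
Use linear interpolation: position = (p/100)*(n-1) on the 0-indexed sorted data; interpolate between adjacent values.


Sorted: 6, 17, 19, 29, 29, 35, 37, 37, 39, 48, 50, 59, 64, 65, 67, 74, 87
n = 17
Index = 80/100 * 16 = 12.8000
Lower = data[12] = 64, Upper = data[13] = 65
P80 = 64 + 0.8000*(1) = 64.8000

P80 = 64.8000


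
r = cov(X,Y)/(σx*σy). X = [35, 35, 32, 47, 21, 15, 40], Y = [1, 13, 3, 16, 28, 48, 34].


Mean X = 32.1429, Mean Y = 20.4286
SD X = 10.119692, SD Y = 15.846200
Cov = -84.346939
r = -84.346939/(10.119692*15.846200) = -0.5260

r = -0.5260


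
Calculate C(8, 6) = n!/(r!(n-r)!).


C(8,6) = 8!/(6! × 2!)
= 40320/(720 × 2)
= 28

C(8,6) = 28


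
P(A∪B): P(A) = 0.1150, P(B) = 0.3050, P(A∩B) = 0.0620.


P(A∪B) = 0.1150 + 0.3050 - 0.0620
= 0.4200 - 0.0620
= 0.3580

P(A∪B) = 0.3580


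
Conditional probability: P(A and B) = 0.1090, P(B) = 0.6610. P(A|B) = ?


P(A|B) = 0.1090/0.6610 = 0.1649

P(A|B) = 0.1649


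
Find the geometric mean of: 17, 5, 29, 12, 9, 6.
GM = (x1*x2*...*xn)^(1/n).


Product = 17 × 5 × 29 × 12 × 9 × 6 = 1597320
GM = 1597320^(1/6) = 10.8118

GM = 10.8118


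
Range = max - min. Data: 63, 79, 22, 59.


Max = 79, Min = 22
Range = 79 - 22 = 57

Range = 57


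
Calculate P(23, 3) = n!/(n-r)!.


P(23,3) = 23!/20!
= 25852016738884976640000/2432902008176640000
= 10626

P(23,3) = 10626


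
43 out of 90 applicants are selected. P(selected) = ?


P = 43/90 = 0.4778

P = 0.4778


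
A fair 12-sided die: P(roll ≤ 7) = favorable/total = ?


Favorable outcomes (roll ≤ 7): 7
Total outcomes = 12
P = 7/12 = 0.5833

P = 0.5833


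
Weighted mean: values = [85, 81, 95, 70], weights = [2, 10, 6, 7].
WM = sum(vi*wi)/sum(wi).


Numerator = 85*2 + 81*10 + 95*6 + 70*7 = 2040
Denominator = 2 + 10 + 6 + 7 = 25
WM = 2040/25 = 81.6000

WM = 81.6000


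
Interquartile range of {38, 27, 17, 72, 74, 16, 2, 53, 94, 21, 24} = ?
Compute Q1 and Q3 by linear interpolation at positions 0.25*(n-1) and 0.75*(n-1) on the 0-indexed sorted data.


Sorted: 2, 16, 17, 21, 24, 27, 38, 53, 72, 74, 94
Q1 (25th %ile) = 19.0000
Q3 (75th %ile) = 62.5000
IQR = 62.5000 - 19.0000 = 43.5000

IQR = 43.5000


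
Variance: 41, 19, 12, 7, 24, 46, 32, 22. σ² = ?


Mean = 25.3750
Squared deviations: 244.1406, 40.6406, 178.8906, 337.6406, 1.8906, 425.3906, 43.8906, 11.3906
Sum = 1283.8750
Variance = 1283.8750/8 = 160.4844

Variance = 160.4844


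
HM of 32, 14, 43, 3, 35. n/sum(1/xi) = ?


Sum of reciprocals = 1/32 + 1/14 + 1/43 + 1/3 + 1/35 = 0.487839
HM = 5/0.487839 = 10.2493

HM = 10.2493


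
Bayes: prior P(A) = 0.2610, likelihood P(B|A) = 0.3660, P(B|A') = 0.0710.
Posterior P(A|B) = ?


P(B) = P(B|A)*P(A) + P(B|A')*P(A')
= 0.3660*0.2610 + 0.0710*0.7390
= 0.095526 + 0.052469 = 0.147995
P(A|B) = 0.095526/0.147995 = 0.6455

P(A|B) = 0.6455


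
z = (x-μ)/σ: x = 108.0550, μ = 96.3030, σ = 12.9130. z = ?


z = (108.0550 - 96.3030)/12.9130
= 11.7520/12.9130
= 0.9101

z = 0.9101


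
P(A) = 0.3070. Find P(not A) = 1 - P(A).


P(not A) = 1 - 0.3070 = 0.6930

P(not A) = 0.6930


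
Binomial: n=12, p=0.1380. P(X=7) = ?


C(12,7) = 792
p^7 = 9.531332e-07
(1-p)^5 = 0.475923
P = 792 * 9.531332e-07 * 0.475923 = 0.0004

P(X=7) = 0.0004


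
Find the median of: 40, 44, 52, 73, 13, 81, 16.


Sorted: 13, 16, 40, 44, 52, 73, 81
n = 7 (odd)
Middle value = 44

Median = 44


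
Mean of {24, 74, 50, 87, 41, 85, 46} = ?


Sum = 24 + 74 + 50 + 87 + 41 + 85 + 46 = 407
n = 7
Mean = 407/7 = 58.1429

Mean = 58.1429


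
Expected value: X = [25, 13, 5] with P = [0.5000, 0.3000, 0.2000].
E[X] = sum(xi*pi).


E[X] = 25*0.5000 + 13*0.3000 + 5*0.2000
= 12.5000 + 3.9000 + 1.0000
= 17.4000

E[X] = 17.4000


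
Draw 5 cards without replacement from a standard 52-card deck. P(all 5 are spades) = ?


P(all spades) = (13/52) × (12/51) × (11/50) × (10/49) × (9/48)
= 0.0005

P = 0.0005


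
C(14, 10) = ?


C(14,10) = 14!/(10! × 4!)
= 87178291200/(3628800 × 24)
= 1001

C(14,10) = 1001


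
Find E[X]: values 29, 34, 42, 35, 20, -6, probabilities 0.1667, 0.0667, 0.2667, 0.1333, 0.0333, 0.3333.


E[X] = 29*0.1667 + 34*0.0667 + 42*0.2667 + 35*0.1333 + 20*0.0333 - 6*0.3333
= 4.8343 + 2.2678 + 11.2014 + 4.6655 + 0.6660 - 1.9998
= 21.6352

E[X] = 21.6352


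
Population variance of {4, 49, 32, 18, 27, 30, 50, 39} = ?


Mean = 31.1250
Squared deviations: 735.7656, 319.5156, 0.7656, 172.2656, 17.0156, 1.2656, 356.2656, 62.0156
Sum = 1664.8750
Variance = 1664.8750/8 = 208.1094

Variance = 208.1094


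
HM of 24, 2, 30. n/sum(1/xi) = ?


Sum of reciprocals = 1/24 + 1/2 + 1/30 = 0.575000
HM = 3/0.575000 = 5.2174

HM = 5.2174


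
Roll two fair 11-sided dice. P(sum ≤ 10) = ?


Total outcomes = 11×11 = 121
Favorable (sum ≤ 10): 45
P = 45/121 = 0.3719

P = 0.3719


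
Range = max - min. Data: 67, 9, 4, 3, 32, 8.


Max = 67, Min = 3
Range = 67 - 3 = 64

Range = 64


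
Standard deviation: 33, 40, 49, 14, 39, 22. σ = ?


Mean = 32.8333
Variance = 137.1389
SD = sqrt(137.1389) = 11.7106

SD = 11.7106


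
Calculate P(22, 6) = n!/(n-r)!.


P(22,6) = 22!/16!
= 1124000727777607680000/20922789888000
= 53721360

P(22,6) = 53721360


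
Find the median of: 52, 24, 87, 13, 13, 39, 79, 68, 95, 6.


Sorted: 6, 13, 13, 24, 39, 52, 68, 79, 87, 95
n = 10 (even)
Middle values: 39 and 52
Median = (39+52)/2 = 45.5000

Median = 45.5000


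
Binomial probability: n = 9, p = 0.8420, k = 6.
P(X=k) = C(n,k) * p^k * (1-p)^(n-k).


C(9,6) = 84
p^6 = 0.356347
(1-p)^3 = 0.003944
P = 84 * 0.356347 * 0.003944 = 0.1181

P(X=6) = 0.1181


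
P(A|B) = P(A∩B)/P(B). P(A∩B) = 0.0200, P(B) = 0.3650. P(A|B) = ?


P(A|B) = 0.0200/0.3650 = 0.0548

P(A|B) = 0.0548


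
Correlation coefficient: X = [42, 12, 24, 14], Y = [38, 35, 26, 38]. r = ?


Mean X = 23.0000, Mean Y = 34.2500
SD X = 11.874342, SD Y = 4.918079
Cov = 5.250000
r = 5.250000/(11.874342*4.918079) = 0.0899

r = 0.0899


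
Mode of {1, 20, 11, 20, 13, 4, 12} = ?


Frequencies: 1:1, 4:1, 11:1, 12:1, 13:1, 20:2
Max frequency = 2
Mode = 20

Mode = 20


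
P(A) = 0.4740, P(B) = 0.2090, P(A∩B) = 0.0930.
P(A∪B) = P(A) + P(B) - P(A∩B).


P(A∪B) = 0.4740 + 0.2090 - 0.0930
= 0.6830 - 0.0930
= 0.5900

P(A∪B) = 0.5900


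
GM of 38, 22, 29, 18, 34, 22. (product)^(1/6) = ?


Product = 38 × 22 × 29 × 18 × 34 × 22 = 326421216
GM = 326421216^(1/6) = 26.2400

GM = 26.2400


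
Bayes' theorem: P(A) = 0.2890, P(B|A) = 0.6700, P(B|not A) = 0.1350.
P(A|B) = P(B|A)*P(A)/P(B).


P(B) = P(B|A)*P(A) + P(B|A')*P(A')
= 0.6700*0.2890 + 0.1350*0.7110
= 0.193630 + 0.095985 = 0.289615
P(A|B) = 0.193630/0.289615 = 0.6686

P(A|B) = 0.6686


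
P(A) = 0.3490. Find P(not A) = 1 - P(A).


P(not A) = 1 - 0.3490 = 0.6510

P(not A) = 0.6510


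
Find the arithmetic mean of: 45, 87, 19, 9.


Sum = 45 + 87 + 19 + 9 = 160
n = 4
Mean = 160/4 = 40.0000

Mean = 40.0000


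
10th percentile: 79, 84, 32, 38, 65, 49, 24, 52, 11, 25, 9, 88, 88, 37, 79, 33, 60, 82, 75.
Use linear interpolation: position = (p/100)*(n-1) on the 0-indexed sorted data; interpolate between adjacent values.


Sorted: 9, 11, 24, 25, 32, 33, 37, 38, 49, 52, 60, 65, 75, 79, 79, 82, 84, 88, 88
n = 19
Index = 10/100 * 18 = 1.8000
Lower = data[1] = 11, Upper = data[2] = 24
P10 = 11 + 0.8000*(13) = 21.4000

P10 = 21.4000


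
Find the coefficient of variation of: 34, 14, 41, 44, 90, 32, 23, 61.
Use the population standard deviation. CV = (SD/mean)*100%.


Mean = 42.3750
SD = 22.2988
CV = (22.2988/42.3750)*100 = 52.6224%

CV = 52.6224%


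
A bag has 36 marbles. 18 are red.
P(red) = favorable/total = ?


P = 18/36 = 0.5000

P = 0.5000


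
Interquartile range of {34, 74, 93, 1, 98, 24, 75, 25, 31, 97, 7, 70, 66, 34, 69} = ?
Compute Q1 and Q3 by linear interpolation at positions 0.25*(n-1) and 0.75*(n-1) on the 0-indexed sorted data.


Sorted: 1, 7, 24, 25, 31, 34, 34, 66, 69, 70, 74, 75, 93, 97, 98
Q1 (25th %ile) = 28.0000
Q3 (75th %ile) = 74.5000
IQR = 74.5000 - 28.0000 = 46.5000

IQR = 46.5000


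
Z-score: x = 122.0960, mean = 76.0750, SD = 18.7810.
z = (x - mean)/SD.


z = (122.0960 - 76.0750)/18.7810
= 46.0210/18.7810
= 2.4504

z = 2.4504


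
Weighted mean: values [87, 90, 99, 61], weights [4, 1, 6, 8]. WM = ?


Numerator = 87*4 + 90*1 + 99*6 + 61*8 = 1520
Denominator = 4 + 1 + 6 + 8 = 19
WM = 1520/19 = 80.0000

WM = 80.0000


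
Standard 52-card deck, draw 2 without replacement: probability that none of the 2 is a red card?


P(no red cards) = (26/52) × (25/51)
= 0.2451

P = 0.2451


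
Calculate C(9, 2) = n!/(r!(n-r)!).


C(9,2) = 9!/(2! × 7!)
= 362880/(2 × 5040)
= 36

C(9,2) = 36


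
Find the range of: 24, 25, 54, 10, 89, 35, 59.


Max = 89, Min = 10
Range = 89 - 10 = 79

Range = 79


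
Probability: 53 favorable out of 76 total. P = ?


P = 53/76 = 0.6974

P = 0.6974


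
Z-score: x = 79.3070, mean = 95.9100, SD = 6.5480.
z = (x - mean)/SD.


z = (79.3070 - 95.9100)/6.5480
= -16.6030/6.5480
= -2.5356

z = -2.5356


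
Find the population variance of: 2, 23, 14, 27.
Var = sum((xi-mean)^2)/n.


Mean = 16.5000
Squared deviations: 210.2500, 42.2500, 6.2500, 110.2500
Sum = 369.0000
Variance = 369.0000/4 = 92.2500

Variance = 92.2500


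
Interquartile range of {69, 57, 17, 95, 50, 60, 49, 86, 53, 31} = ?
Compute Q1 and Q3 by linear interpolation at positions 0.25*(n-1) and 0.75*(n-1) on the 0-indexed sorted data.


Sorted: 17, 31, 49, 50, 53, 57, 60, 69, 86, 95
Q1 (25th %ile) = 49.2500
Q3 (75th %ile) = 66.7500
IQR = 66.7500 - 49.2500 = 17.5000

IQR = 17.5000


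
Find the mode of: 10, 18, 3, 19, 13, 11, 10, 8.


Frequencies: 3:1, 8:1, 10:2, 11:1, 13:1, 18:1, 19:1
Max frequency = 2
Mode = 10

Mode = 10


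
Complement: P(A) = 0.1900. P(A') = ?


P(not A) = 1 - 0.1900 = 0.8100

P(not A) = 0.8100


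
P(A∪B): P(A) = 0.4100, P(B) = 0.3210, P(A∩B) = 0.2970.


P(A∪B) = 0.4100 + 0.3210 - 0.2970
= 0.7310 - 0.2970
= 0.4340

P(A∪B) = 0.4340


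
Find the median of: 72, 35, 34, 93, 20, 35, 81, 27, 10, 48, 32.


Sorted: 10, 20, 27, 32, 34, 35, 35, 48, 72, 81, 93
n = 11 (odd)
Middle value = 35

Median = 35


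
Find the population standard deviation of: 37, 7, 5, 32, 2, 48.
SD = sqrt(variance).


Mean = 21.8333
Variance = 319.1389
SD = sqrt(319.1389) = 17.8645

SD = 17.8645


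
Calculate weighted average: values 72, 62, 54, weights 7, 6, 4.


Numerator = 72*7 + 62*6 + 54*4 = 1092
Denominator = 7 + 6 + 4 = 17
WM = 1092/17 = 64.2353

WM = 64.2353


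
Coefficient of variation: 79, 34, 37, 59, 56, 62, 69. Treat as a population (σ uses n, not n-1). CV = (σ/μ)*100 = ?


Mean = 56.5714
SD = 15.0509
CV = (15.0509/56.5714)*100 = 26.6052%

CV = 26.6052%


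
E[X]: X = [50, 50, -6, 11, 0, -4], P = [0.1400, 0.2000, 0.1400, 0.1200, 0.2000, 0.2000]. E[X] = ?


E[X] = 50*0.1400 + 50*0.2000 - 6*0.1400 + 11*0.1200 + 0*0.2000 - 4*0.2000
= 7.0000 + 10.0000 - 0.8400 + 1.3200 + 0 - 0.8000
= 16.6800

E[X] = 16.6800


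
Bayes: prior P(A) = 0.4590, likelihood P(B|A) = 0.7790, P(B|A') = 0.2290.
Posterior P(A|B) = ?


P(B) = P(B|A)*P(A) + P(B|A')*P(A')
= 0.7790*0.4590 + 0.2290*0.5410
= 0.357561 + 0.123889 = 0.481450
P(A|B) = 0.357561/0.481450 = 0.7427

P(A|B) = 0.7427


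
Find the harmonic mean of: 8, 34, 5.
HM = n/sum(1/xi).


Sum of reciprocals = 1/8 + 1/34 + 1/5 = 0.354412
HM = 3/0.354412 = 8.4647

HM = 8.4647


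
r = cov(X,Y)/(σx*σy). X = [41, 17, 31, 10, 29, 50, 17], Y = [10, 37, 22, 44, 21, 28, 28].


Mean X = 27.8571, Mean Y = 27.1429
SD X = 13.249567, SD Y = 10.287698
Cov = -92.408163
r = -92.408163/(13.249567*10.287698) = -0.6779

r = -0.6779


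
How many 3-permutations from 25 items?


P(25,3) = 25!/22!
= 15511210043330985984000000/1124000727777607680000
= 13800

P(25,3) = 13800


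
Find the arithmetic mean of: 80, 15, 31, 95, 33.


Sum = 80 + 15 + 31 + 95 + 33 = 254
n = 5
Mean = 254/5 = 50.8000

Mean = 50.8000


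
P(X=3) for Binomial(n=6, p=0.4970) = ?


C(6,3) = 20
p^3 = 0.122763
(1-p)^3 = 0.127264
P = 20 * 0.122763 * 0.127264 = 0.3125

P(X=3) = 0.3125


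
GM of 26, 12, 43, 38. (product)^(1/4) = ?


Product = 26 × 12 × 43 × 38 = 509808
GM = 509808^(1/4) = 26.7209

GM = 26.7209


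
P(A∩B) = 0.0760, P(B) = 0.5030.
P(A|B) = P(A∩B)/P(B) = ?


P(A|B) = 0.0760/0.5030 = 0.1511

P(A|B) = 0.1511


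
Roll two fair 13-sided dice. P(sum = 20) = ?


Total outcomes = 13×13 = 169
Favorable (sum = 20): 7
P = 7/169 = 0.0414

P = 0.0414


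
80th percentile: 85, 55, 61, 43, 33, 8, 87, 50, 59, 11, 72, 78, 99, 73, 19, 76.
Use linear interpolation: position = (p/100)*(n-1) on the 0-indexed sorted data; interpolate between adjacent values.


Sorted: 8, 11, 19, 33, 43, 50, 55, 59, 61, 72, 73, 76, 78, 85, 87, 99
n = 16
Index = 80/100 * 15 = 12.0000
Lower = data[12] = 78, Upper = data[13] = 85
P80 = 78 + 0*(7) = 78.0000

P80 = 78.0000


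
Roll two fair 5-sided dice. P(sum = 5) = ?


Total outcomes = 5×5 = 25
Favorable (sum = 5): 4
P = 4/25 = 0.1600

P = 0.1600


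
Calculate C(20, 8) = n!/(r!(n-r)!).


C(20,8) = 20!/(8! × 12!)
= 2432902008176640000/(40320 × 479001600)
= 125970

C(20,8) = 125970


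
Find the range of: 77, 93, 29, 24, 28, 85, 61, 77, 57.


Max = 93, Min = 24
Range = 93 - 24 = 69

Range = 69


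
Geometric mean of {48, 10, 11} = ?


Product = 48 × 10 × 11 = 5280
GM = 5280^(1/3) = 17.4132

GM = 17.4132


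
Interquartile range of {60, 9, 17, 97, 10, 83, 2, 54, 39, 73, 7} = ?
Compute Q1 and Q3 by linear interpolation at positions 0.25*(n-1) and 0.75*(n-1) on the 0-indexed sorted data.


Sorted: 2, 7, 9, 10, 17, 39, 54, 60, 73, 83, 97
Q1 (25th %ile) = 9.5000
Q3 (75th %ile) = 66.5000
IQR = 66.5000 - 9.5000 = 57.0000

IQR = 57.0000


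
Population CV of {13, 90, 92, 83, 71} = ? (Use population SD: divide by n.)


Mean = 69.8000
SD = 29.3353
CV = (29.3353/69.8000)*100 = 42.0277%

CV = 42.0277%


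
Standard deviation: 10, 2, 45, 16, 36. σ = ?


Mean = 21.8000
Variance = 260.9600
SD = sqrt(260.9600) = 16.1543

SD = 16.1543


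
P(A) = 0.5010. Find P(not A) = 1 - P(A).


P(not A) = 1 - 0.5010 = 0.4990

P(not A) = 0.4990


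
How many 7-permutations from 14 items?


P(14,7) = 14!/7!
= 87178291200/5040
= 17297280

P(14,7) = 17297280


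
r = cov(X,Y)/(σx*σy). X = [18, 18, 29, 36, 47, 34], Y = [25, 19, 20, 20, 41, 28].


Mean X = 30.3333, Mean Y = 25.5000
SD X = 10.241528, SD Y = 7.632169
Cov = 55.000000
r = 55.000000/(10.241528*7.632169) = 0.7036

r = 0.7036


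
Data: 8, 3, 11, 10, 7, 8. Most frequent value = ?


Frequencies: 3:1, 7:1, 8:2, 10:1, 11:1
Max frequency = 2
Mode = 8

Mode = 8
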